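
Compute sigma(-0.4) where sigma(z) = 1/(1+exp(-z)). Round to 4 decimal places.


sigmoid(z) = 1 / (1 + exp(-z))
exp(-(-0.4)) = exp(0.4) = 1.4918
1 + 1.4918 = 2.4918
1 / 2.4918 = 0.4013

0.4013


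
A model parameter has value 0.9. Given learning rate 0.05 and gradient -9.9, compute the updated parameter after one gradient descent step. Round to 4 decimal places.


w_new = w_old - lr * gradient
= 0.9 - 0.05 * -9.9
= 0.9 - (-0.495)
= 1.3950

1.3950


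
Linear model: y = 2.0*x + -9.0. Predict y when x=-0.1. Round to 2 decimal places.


y = 2.0 * -0.1 + (-9.0)
= -0.2 + (-9.0)
= -9.20

-9.20


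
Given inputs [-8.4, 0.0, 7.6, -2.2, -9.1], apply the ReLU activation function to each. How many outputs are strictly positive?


ReLU(x) = max(0, x) for each element:
ReLU(-8.4) = 0
ReLU(0.0) = 0
ReLU(7.6) = 7.6
ReLU(-2.2) = 0
ReLU(-9.1) = 0
Active neurons (>0): 1

1


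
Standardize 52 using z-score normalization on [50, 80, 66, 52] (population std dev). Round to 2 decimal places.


Mean = (50 + 80 + 66 + 52) / 4 = 62.0
Variance = sum((x_i - mean)^2) / n = 146.0
Std = sqrt(146.0) = 12.083
Z = (x - mean) / std
= (52 - 62.0) / 12.083
= -10.0 / 12.083
= -0.83

-0.83


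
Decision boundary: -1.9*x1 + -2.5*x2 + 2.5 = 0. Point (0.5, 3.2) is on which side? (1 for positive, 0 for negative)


Compute -1.9 * 0.5 + -2.5 * 3.2 + 2.5
= -0.95 + -8.0 + 2.5
= -6.45
Since -6.45 < 0, the point is on the negative side.

0


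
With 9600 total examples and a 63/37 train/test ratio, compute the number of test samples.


Train samples = 9600 * 63% = 6048
Test samples = 9600 - 6048
= 3552

3552


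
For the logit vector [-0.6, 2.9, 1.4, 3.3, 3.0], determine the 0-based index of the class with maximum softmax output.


Softmax is a monotonic transformation, so it preserves the argmax.
We need to find the index of the maximum logit.
Index 0: -0.6
Index 1: 2.9
Index 2: 1.4
Index 3: 3.3
Index 4: 3.0
Maximum logit = 3.3 at index 3

3


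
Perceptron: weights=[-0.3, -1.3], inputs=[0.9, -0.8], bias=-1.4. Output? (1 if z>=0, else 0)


z = w . x + b
= -0.3*0.9 + -1.3*-0.8 + -1.4
= -0.27 + 1.04 + -1.4
= 0.77 + -1.4
= -0.63
Since z = -0.63 < 0, output = 0

0


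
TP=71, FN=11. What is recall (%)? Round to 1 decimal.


Recall = TP / (TP + FN) * 100
= 71 / (71 + 11)
= 71 / 82
= 0.8659
= 86.6%

86.6


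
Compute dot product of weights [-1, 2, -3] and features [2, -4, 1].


Element-wise products:
-1 * 2 = -2
2 * -4 = -8
-3 * 1 = -3
Sum = -2 + -8 + -3
= -13

-13


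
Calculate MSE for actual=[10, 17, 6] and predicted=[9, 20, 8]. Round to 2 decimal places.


Differences: [1, -3, -2]
Squared errors: [1, 9, 4]
Sum of squared errors = 14
MSE = 14 / 3 = 4.67

4.67


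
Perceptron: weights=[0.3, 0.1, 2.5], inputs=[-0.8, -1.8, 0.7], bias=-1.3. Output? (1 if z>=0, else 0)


z = w . x + b
= 0.3*-0.8 + 0.1*-1.8 + 2.5*0.7 + -1.3
= -0.24 + -0.18 + 1.75 + -1.3
= 1.33 + -1.3
= 0.03
Since z = 0.03 >= 0, output = 1

1


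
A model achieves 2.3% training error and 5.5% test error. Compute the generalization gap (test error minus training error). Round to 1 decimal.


Generalization gap = test_error - train_error
= 5.5 - 2.3
= 3.2%
A moderate gap.

3.2


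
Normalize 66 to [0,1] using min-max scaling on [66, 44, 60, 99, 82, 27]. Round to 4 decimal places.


Min = 27, Max = 99
Range = 99 - 27 = 72
Scaled = (x - min) / (max - min)
= (66 - 27) / 72
= 39 / 72
= 0.5417

0.5417


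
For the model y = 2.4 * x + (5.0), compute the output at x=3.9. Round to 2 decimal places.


y = 2.4 * 3.9 + (5.0)
= 9.36 + (5.0)
= 14.36

14.36


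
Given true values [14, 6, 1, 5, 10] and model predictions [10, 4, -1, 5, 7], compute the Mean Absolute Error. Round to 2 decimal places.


Absolute errors: [4, 2, 2, 0, 3]
Sum of absolute errors = 11
MAE = 11 / 5 = 2.20

2.20


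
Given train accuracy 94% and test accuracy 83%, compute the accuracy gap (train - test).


Gap = train_accuracy - test_accuracy
= 94 - 83
= 11%
This gap suggests the model is overfitting.

11


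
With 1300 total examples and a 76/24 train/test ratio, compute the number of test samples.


Train samples = 1300 * 76% = 988
Test samples = 1300 - 988
= 312

312


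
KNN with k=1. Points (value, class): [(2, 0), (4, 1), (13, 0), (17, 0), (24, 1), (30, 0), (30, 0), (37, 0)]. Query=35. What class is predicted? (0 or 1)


Distances from query 35:
Point 37 (class 0): distance = 2
K=1 nearest neighbors: classes = [0]
Votes for class 1: 0 / 1
Majority vote => class 0

0


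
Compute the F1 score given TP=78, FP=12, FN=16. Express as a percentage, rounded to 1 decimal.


Precision = TP / (TP + FP) = 78 / 90 = 0.8667
Recall = TP / (TP + FN) = 78 / 94 = 0.8298
F1 = 2 * P * R / (P + R)
= 2 * 0.8667 * 0.8298 / (0.8667 + 0.8298)
= 1.4383 / 1.6965
= 0.8478
As percentage: 84.8%

84.8


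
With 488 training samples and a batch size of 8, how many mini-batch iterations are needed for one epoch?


Iterations per epoch = dataset_size / batch_size
= 488 / 8
= 61

61


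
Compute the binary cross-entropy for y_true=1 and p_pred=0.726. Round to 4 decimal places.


For y=1: Loss = -log(p)
= -log(0.726)
= -(-0.3202)
= 0.3202

0.3202


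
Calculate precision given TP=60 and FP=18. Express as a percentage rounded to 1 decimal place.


Precision = TP / (TP + FP) * 100
= 60 / (60 + 18)
= 60 / 78
= 0.7692
= 76.9%

76.9


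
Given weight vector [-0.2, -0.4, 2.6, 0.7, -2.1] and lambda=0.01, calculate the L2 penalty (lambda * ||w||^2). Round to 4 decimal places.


Squaring each weight:
(-0.2)^2 = 0.04
(-0.4)^2 = 0.16
2.6^2 = 6.76
0.7^2 = 0.49
(-2.1)^2 = 4.41
Sum of squares = 11.86
Penalty = 0.01 * 11.86 = 0.1186

0.1186


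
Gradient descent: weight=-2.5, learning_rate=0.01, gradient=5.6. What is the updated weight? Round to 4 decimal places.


w_new = w_old - lr * gradient
= -2.5 - 0.01 * 5.6
= -2.5 - (0.056)
= -2.5560

-2.5560


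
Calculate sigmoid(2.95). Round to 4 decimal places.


sigmoid(z) = 1 / (1 + exp(-z))
exp(-(2.95)) = exp(-2.95) = 0.0523
1 + 0.0523 = 1.0523
1 / 1.0523 = 0.9503

0.9503


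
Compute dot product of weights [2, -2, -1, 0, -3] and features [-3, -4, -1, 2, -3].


Element-wise products:
2 * -3 = -6
-2 * -4 = 8
-1 * -1 = 1
0 * 2 = 0
-3 * -3 = 9
Sum = -6 + 8 + 1 + 0 + 9
= 12

12


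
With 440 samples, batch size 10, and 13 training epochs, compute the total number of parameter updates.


Iterations per epoch = 440 / 10 = 44
Total updates = iterations_per_epoch * epochs
= 44 * 13
= 572

572


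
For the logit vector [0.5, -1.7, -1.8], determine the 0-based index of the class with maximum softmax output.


Softmax is a monotonic transformation, so it preserves the argmax.
We need to find the index of the maximum logit.
Index 0: 0.5
Index 1: -1.7
Index 2: -1.8
Maximum logit = 0.5 at index 0

0


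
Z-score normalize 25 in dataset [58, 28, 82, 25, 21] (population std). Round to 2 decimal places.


Mean = (58 + 28 + 82 + 25 + 21) / 5 = 42.8
Variance = sum((x_i - mean)^2) / n = 555.76
Std = sqrt(555.76) = 23.5746
Z = (x - mean) / std
= (25 - 42.8) / 23.5746
= -17.8 / 23.5746
= -0.76

-0.76


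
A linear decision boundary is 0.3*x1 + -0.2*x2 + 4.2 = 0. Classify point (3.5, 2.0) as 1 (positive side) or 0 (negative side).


Compute 0.3 * 3.5 + -0.2 * 2.0 + 4.2
= 1.05 + -0.4 + 4.2
= 4.85
Since 4.85 >= 0, the point is on the positive side.

1


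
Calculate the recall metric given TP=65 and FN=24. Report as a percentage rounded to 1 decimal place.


Recall = TP / (TP + FN) * 100
= 65 / (65 + 24)
= 65 / 89
= 0.7303
= 73.0%

73.0


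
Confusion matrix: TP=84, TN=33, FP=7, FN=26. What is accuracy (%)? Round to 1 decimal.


Accuracy = (TP + TN) / (TP + TN + FP + FN) * 100
= (84 + 33) / (84 + 33 + 7 + 26)
= 117 / 150
= 0.78
= 78.0%

78.0


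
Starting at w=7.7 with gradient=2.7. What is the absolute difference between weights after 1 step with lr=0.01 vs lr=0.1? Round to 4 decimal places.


With lr=0.01: w_new = 7.7 - 0.01 * 2.7 = 7.673
With lr=0.1: w_new = 7.7 - 0.1 * 2.7 = 7.43
Absolute difference = |7.673 - 7.43|
= 0.2430

0.2430


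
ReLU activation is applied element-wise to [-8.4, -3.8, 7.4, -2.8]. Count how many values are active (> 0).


ReLU(x) = max(0, x) for each element:
ReLU(-8.4) = 0
ReLU(-3.8) = 0
ReLU(7.4) = 7.4
ReLU(-2.8) = 0
Active neurons (>0): 1

1


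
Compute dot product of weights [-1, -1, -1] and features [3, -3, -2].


Element-wise products:
-1 * 3 = -3
-1 * -3 = 3
-1 * -2 = 2
Sum = -3 + 3 + 2
= 2

2


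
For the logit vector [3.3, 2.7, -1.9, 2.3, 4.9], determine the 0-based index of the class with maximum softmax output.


Softmax is a monotonic transformation, so it preserves the argmax.
We need to find the index of the maximum logit.
Index 0: 3.3
Index 1: 2.7
Index 2: -1.9
Index 3: 2.3
Index 4: 4.9
Maximum logit = 4.9 at index 4

4


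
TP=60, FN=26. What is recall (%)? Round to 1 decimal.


Recall = TP / (TP + FN) * 100
= 60 / (60 + 26)
= 60 / 86
= 0.6977
= 69.8%

69.8


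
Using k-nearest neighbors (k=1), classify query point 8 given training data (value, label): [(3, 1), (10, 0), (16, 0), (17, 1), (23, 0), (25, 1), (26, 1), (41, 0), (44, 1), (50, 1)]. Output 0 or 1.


Distances from query 8:
Point 10 (class 0): distance = 2
K=1 nearest neighbors: classes = [0]
Votes for class 1: 0 / 1
Majority vote => class 0

0


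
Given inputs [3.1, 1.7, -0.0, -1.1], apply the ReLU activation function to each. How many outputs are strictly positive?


ReLU(x) = max(0, x) for each element:
ReLU(3.1) = 3.1
ReLU(1.7) = 1.7
ReLU(-0.0) = 0
ReLU(-1.1) = 0
Active neurons (>0): 2

2


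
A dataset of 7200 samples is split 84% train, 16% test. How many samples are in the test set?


Train samples = 7200 * 84% = 6048
Test samples = 7200 - 6048
= 1152

1152


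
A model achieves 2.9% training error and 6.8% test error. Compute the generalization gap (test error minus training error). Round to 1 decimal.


Generalization gap = test_error - train_error
= 6.8 - 2.9
= 3.9%
A moderate gap.

3.9


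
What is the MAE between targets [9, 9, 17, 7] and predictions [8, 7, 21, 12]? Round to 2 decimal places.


Absolute errors: [1, 2, 4, 5]
Sum of absolute errors = 12
MAE = 12 / 4 = 3.00

3.00


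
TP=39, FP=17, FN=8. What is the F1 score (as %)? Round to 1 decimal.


Precision = TP / (TP + FP) = 39 / 56 = 0.6964
Recall = TP / (TP + FN) = 39 / 47 = 0.8298
F1 = 2 * P * R / (P + R)
= 2 * 0.6964 * 0.8298 / (0.6964 + 0.8298)
= 1.1558 / 1.5262
= 0.7573
As percentage: 75.7%

75.7


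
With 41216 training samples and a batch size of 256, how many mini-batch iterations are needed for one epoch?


Iterations per epoch = dataset_size / batch_size
= 41216 / 256
= 161

161


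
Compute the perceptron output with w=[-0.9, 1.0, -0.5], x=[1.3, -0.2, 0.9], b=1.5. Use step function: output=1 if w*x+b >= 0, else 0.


z = w . x + b
= -0.9*1.3 + 1.0*-0.2 + -0.5*0.9 + 1.5
= -1.17 + -0.2 + -0.45 + 1.5
= -1.82 + 1.5
= -0.32
Since z = -0.32 < 0, output = 0

0


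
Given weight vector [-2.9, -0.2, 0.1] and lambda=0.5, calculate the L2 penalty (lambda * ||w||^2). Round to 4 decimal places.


Squaring each weight:
(-2.9)^2 = 8.41
(-0.2)^2 = 0.04
0.1^2 = 0.01
Sum of squares = 8.46
Penalty = 0.5 * 8.46 = 4.2300

4.2300


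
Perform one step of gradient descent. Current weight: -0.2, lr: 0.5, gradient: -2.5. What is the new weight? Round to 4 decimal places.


w_new = w_old - lr * gradient
= -0.2 - 0.5 * -2.5
= -0.2 - (-1.25)
= 1.0500

1.0500


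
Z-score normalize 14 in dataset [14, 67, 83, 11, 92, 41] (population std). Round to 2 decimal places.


Mean = (14 + 67 + 83 + 11 + 92 + 41) / 6 = 51.3333
Variance = sum((x_i - mean)^2) / n = 1004.8889
Std = sqrt(1004.8889) = 31.7
Z = (x - mean) / std
= (14 - 51.3333) / 31.7
= -37.3333 / 31.7
= -1.18

-1.18


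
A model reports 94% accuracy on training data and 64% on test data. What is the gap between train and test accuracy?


Gap = train_accuracy - test_accuracy
= 94 - 64
= 30%
This large gap strongly indicates overfitting.

30


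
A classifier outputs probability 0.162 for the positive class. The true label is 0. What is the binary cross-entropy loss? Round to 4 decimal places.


For y=0: Loss = -log(1-p)
= -log(1 - 0.162)
= -log(0.838)
= -(-0.1767)
= 0.1767

0.1767


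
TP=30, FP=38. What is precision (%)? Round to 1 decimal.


Precision = TP / (TP + FP) * 100
= 30 / (30 + 38)
= 30 / 68
= 0.4412
= 44.1%

44.1


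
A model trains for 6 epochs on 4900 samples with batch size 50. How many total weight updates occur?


Iterations per epoch = 4900 / 50 = 98
Total updates = iterations_per_epoch * epochs
= 98 * 6
= 588

588


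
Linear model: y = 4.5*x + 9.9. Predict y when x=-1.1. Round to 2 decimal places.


y = 4.5 * -1.1 + (9.9)
= -4.95 + (9.9)
= 4.95

4.95


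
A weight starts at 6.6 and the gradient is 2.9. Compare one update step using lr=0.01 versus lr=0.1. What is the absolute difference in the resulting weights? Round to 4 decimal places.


With lr=0.01: w_new = 6.6 - 0.01 * 2.9 = 6.571
With lr=0.1: w_new = 6.6 - 0.1 * 2.9 = 6.31
Absolute difference = |6.571 - 6.31|
= 0.2610

0.2610


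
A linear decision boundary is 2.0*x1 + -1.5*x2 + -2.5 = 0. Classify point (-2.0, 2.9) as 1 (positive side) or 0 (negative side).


Compute 2.0 * -2.0 + -1.5 * 2.9 + -2.5
= -4.0 + -4.35 + -2.5
= -10.85
Since -10.85 < 0, the point is on the negative side.

0


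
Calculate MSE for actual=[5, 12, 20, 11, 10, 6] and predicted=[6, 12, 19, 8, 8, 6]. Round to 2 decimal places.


Differences: [-1, 0, 1, 3, 2, 0]
Squared errors: [1, 0, 1, 9, 4, 0]
Sum of squared errors = 15
MSE = 15 / 6 = 2.50

2.50


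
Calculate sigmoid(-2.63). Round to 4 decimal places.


sigmoid(z) = 1 / (1 + exp(-z))
exp(-(-2.63)) = exp(2.63) = 13.8738
1 + 13.8738 = 14.8738
1 / 14.8738 = 0.0672

0.0672


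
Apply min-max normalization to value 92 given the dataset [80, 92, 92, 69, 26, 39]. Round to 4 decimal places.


Min = 26, Max = 92
Range = 92 - 26 = 66
Scaled = (x - min) / (max - min)
= (92 - 26) / 66
= 66 / 66
= 1.0000

1.0000


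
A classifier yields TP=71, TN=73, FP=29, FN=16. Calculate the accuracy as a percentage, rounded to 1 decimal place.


Accuracy = (TP + TN) / (TP + TN + FP + FN) * 100
= (71 + 73) / (71 + 73 + 29 + 16)
= 144 / 189
= 0.7619
= 76.2%

76.2


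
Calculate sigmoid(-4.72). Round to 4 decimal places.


sigmoid(z) = 1 / (1 + exp(-z))
exp(-(-4.72)) = exp(4.72) = 112.1683
1 + 112.1683 = 113.1683
1 / 113.1683 = 0.0088

0.0088


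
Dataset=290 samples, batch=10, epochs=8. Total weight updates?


Iterations per epoch = 290 / 10 = 29
Total updates = iterations_per_epoch * epochs
= 29 * 8
= 232

232


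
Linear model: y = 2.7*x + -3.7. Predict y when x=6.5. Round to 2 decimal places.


y = 2.7 * 6.5 + (-3.7)
= 17.55 + (-3.7)
= 13.85

13.85


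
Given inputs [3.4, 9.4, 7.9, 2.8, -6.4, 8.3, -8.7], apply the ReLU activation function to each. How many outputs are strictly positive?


ReLU(x) = max(0, x) for each element:
ReLU(3.4) = 3.4
ReLU(9.4) = 9.4
ReLU(7.9) = 7.9
ReLU(2.8) = 2.8
ReLU(-6.4) = 0
ReLU(8.3) = 8.3
ReLU(-8.7) = 0
Active neurons (>0): 5

5


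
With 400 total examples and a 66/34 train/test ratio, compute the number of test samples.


Train samples = 400 * 66% = 264
Test samples = 400 - 264
= 136

136


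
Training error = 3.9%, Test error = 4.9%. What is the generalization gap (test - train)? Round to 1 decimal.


Generalization gap = test_error - train_error
= 4.9 - 3.9
= 1.0%
A small gap suggests good generalization.

1.0


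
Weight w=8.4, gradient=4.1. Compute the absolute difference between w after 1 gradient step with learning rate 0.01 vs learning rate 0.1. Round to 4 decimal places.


With lr=0.01: w_new = 8.4 - 0.01 * 4.1 = 8.359
With lr=0.1: w_new = 8.4 - 0.1 * 4.1 = 7.99
Absolute difference = |8.359 - 7.99|
= 0.3690

0.3690


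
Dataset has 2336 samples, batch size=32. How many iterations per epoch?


Iterations per epoch = dataset_size / batch_size
= 2336 / 32
= 73

73


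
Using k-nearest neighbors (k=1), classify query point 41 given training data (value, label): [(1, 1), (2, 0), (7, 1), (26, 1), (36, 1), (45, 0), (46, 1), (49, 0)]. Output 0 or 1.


Distances from query 41:
Point 45 (class 0): distance = 4
K=1 nearest neighbors: classes = [0]
Votes for class 1: 0 / 1
Majority vote => class 0

0


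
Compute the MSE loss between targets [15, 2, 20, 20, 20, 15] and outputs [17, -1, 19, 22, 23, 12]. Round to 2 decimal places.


Differences: [-2, 3, 1, -2, -3, 3]
Squared errors: [4, 9, 1, 4, 9, 9]
Sum of squared errors = 36
MSE = 36 / 6 = 6.00

6.00


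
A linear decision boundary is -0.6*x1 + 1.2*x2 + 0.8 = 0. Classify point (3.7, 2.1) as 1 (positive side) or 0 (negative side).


Compute -0.6 * 3.7 + 1.2 * 2.1 + 0.8
= -2.22 + 2.52 + 0.8
= 1.1
Since 1.1 >= 0, the point is on the positive side.

1


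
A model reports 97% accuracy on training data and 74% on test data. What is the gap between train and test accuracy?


Gap = train_accuracy - test_accuracy
= 97 - 74
= 23%
This large gap strongly indicates overfitting.

23


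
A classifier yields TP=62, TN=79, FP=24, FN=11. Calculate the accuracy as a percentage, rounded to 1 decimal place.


Accuracy = (TP + TN) / (TP + TN + FP + FN) * 100
= (62 + 79) / (62 + 79 + 24 + 11)
= 141 / 176
= 0.8011
= 80.1%

80.1


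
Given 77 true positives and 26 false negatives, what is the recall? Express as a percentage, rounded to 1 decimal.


Recall = TP / (TP + FN) * 100
= 77 / (77 + 26)
= 77 / 103
= 0.7476
= 74.8%

74.8


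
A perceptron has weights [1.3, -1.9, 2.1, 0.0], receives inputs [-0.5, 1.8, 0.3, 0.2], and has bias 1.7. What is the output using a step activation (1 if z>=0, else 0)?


z = w . x + b
= 1.3*-0.5 + -1.9*1.8 + 2.1*0.3 + 0.0*0.2 + 1.7
= -0.65 + -3.42 + 0.63 + 0.0 + 1.7
= -3.44 + 1.7
= -1.74
Since z = -1.74 < 0, output = 0

0


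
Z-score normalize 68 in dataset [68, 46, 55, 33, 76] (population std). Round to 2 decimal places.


Mean = (68 + 46 + 55 + 33 + 76) / 5 = 55.6
Variance = sum((x_i - mean)^2) / n = 234.64
Std = sqrt(234.64) = 15.318
Z = (x - mean) / std
= (68 - 55.6) / 15.318
= 12.4 / 15.318
= 0.81

0.81


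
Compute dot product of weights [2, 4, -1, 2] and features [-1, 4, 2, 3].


Element-wise products:
2 * -1 = -2
4 * 4 = 16
-1 * 2 = -2
2 * 3 = 6
Sum = -2 + 16 + -2 + 6
= 18

18


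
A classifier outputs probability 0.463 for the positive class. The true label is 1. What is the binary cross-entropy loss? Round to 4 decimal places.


For y=1: Loss = -log(p)
= -log(0.463)
= -(-0.77)
= 0.7700

0.7700


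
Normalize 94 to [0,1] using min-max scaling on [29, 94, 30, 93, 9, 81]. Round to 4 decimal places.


Min = 9, Max = 94
Range = 94 - 9 = 85
Scaled = (x - min) / (max - min)
= (94 - 9) / 85
= 85 / 85
= 1.0000

1.0000


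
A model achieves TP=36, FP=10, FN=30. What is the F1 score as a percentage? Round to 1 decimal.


Precision = TP / (TP + FP) = 36 / 46 = 0.7826
Recall = TP / (TP + FN) = 36 / 66 = 0.5455
F1 = 2 * P * R / (P + R)
= 2 * 0.7826 * 0.5455 / (0.7826 + 0.5455)
= 0.8538 / 1.3281
= 0.6429
As percentage: 64.3%

64.3


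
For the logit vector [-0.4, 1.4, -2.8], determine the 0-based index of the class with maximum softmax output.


Softmax is a monotonic transformation, so it preserves the argmax.
We need to find the index of the maximum logit.
Index 0: -0.4
Index 1: 1.4
Index 2: -2.8
Maximum logit = 1.4 at index 1

1


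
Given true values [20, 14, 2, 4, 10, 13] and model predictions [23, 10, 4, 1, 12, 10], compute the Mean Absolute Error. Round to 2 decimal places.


Absolute errors: [3, 4, 2, 3, 2, 3]
Sum of absolute errors = 17
MAE = 17 / 6 = 2.83

2.83


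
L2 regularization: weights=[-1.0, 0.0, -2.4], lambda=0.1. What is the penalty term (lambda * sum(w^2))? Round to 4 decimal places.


Squaring each weight:
(-1.0)^2 = 1.0
0.0^2 = 0.0
(-2.4)^2 = 5.76
Sum of squares = 6.76
Penalty = 0.1 * 6.76 = 0.6760

0.6760


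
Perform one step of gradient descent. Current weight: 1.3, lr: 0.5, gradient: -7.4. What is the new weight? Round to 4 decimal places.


w_new = w_old - lr * gradient
= 1.3 - 0.5 * -7.4
= 1.3 - (-3.7)
= 5.0000

5.0000


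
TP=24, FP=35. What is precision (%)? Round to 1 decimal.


Precision = TP / (TP + FP) * 100
= 24 / (24 + 35)
= 24 / 59
= 0.4068
= 40.7%

40.7


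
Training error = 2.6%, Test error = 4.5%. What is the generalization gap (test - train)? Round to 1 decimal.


Generalization gap = test_error - train_error
= 4.5 - 2.6
= 1.9%
A small gap suggests good generalization.

1.9


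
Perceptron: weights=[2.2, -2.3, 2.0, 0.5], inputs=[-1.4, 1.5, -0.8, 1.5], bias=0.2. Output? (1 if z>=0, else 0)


z = w . x + b
= 2.2*-1.4 + -2.3*1.5 + 2.0*-0.8 + 0.5*1.5 + 0.2
= -3.08 + -3.45 + -1.6 + 0.75 + 0.2
= -7.38 + 0.2
= -7.18
Since z = -7.18 < 0, output = 0

0


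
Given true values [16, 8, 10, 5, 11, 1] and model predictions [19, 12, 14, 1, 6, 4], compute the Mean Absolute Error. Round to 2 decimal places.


Absolute errors: [3, 4, 4, 4, 5, 3]
Sum of absolute errors = 23
MAE = 23 / 6 = 3.83

3.83


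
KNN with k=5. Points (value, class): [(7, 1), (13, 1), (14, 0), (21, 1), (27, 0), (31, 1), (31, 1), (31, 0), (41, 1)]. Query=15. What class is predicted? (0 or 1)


Distances from query 15:
Point 14 (class 0): distance = 1
Point 13 (class 1): distance = 2
Point 21 (class 1): distance = 6
Point 7 (class 1): distance = 8
Point 27 (class 0): distance = 12
K=5 nearest neighbors: classes = [0, 1, 1, 1, 0]
Votes for class 1: 3 / 5
Majority vote => class 1

1


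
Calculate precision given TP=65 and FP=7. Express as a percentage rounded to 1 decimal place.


Precision = TP / (TP + FP) * 100
= 65 / (65 + 7)
= 65 / 72
= 0.9028
= 90.3%

90.3


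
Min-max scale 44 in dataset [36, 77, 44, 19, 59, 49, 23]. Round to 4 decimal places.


Min = 19, Max = 77
Range = 77 - 19 = 58
Scaled = (x - min) / (max - min)
= (44 - 19) / 58
= 25 / 58
= 0.4310

0.4310


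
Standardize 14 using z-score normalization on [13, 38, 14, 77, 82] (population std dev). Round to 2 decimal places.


Mean = (13 + 38 + 14 + 77 + 82) / 5 = 44.8
Variance = sum((x_i - mean)^2) / n = 885.36
Std = sqrt(885.36) = 29.755
Z = (x - mean) / std
= (14 - 44.8) / 29.755
= -30.8 / 29.755
= -1.04

-1.04


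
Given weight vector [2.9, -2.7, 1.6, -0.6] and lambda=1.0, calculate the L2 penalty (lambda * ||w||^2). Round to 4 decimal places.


Squaring each weight:
2.9^2 = 8.41
(-2.7)^2 = 7.29
1.6^2 = 2.56
(-0.6)^2 = 0.36
Sum of squares = 18.62
Penalty = 1.0 * 18.62 = 18.6200

18.6200


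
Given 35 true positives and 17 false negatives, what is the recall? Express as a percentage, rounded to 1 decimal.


Recall = TP / (TP + FN) * 100
= 35 / (35 + 17)
= 35 / 52
= 0.6731
= 67.3%

67.3


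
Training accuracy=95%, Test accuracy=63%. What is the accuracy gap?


Gap = train_accuracy - test_accuracy
= 95 - 63
= 32%
This large gap strongly indicates overfitting.

32


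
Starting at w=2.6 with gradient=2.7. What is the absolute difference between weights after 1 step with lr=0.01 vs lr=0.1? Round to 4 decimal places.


With lr=0.01: w_new = 2.6 - 0.01 * 2.7 = 2.573
With lr=0.1: w_new = 2.6 - 0.1 * 2.7 = 2.33
Absolute difference = |2.573 - 2.33|
= 0.2430

0.2430


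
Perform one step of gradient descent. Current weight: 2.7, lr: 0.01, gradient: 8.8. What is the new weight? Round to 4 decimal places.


w_new = w_old - lr * gradient
= 2.7 - 0.01 * 8.8
= 2.7 - (0.088)
= 2.6120

2.6120


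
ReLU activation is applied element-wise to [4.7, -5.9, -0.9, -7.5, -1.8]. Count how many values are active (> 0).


ReLU(x) = max(0, x) for each element:
ReLU(4.7) = 4.7
ReLU(-5.9) = 0
ReLU(-0.9) = 0
ReLU(-7.5) = 0
ReLU(-1.8) = 0
Active neurons (>0): 1

1


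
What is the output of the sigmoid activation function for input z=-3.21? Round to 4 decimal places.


sigmoid(z) = 1 / (1 + exp(-z))
exp(-(-3.21)) = exp(3.21) = 24.7791
1 + 24.7791 = 25.7791
1 / 25.7791 = 0.0388

0.0388


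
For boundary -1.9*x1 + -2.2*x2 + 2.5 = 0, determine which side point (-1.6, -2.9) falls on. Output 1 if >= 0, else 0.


Compute -1.9 * -1.6 + -2.2 * -2.9 + 2.5
= 3.04 + 6.38 + 2.5
= 11.92
Since 11.92 >= 0, the point is on the positive side.

1


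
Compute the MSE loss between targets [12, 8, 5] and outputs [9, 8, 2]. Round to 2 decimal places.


Differences: [3, 0, 3]
Squared errors: [9, 0, 9]
Sum of squared errors = 18
MSE = 18 / 3 = 6.00

6.00


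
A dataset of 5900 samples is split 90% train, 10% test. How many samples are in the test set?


Train samples = 5900 * 90% = 5310
Test samples = 5900 - 5310
= 590

590


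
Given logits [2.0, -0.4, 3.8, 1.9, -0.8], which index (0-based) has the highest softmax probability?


Softmax is a monotonic transformation, so it preserves the argmax.
We need to find the index of the maximum logit.
Index 0: 2.0
Index 1: -0.4
Index 2: 3.8
Index 3: 1.9
Index 4: -0.8
Maximum logit = 3.8 at index 2

2


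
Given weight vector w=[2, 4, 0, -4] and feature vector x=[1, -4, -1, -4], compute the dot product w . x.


Element-wise products:
2 * 1 = 2
4 * -4 = -16
0 * -1 = 0
-4 * -4 = 16
Sum = 2 + -16 + 0 + 16
= 2

2


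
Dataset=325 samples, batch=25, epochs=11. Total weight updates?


Iterations per epoch = 325 / 25 = 13
Total updates = iterations_per_epoch * epochs
= 13 * 11
= 143

143


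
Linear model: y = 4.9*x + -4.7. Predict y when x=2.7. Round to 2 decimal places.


y = 4.9 * 2.7 + (-4.7)
= 13.23 + (-4.7)
= 8.53

8.53


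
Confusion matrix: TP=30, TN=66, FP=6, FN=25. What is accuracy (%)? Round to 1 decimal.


Accuracy = (TP + TN) / (TP + TN + FP + FN) * 100
= (30 + 66) / (30 + 66 + 6 + 25)
= 96 / 127
= 0.7559
= 75.6%

75.6


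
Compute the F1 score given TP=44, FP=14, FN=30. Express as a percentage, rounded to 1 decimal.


Precision = TP / (TP + FP) = 44 / 58 = 0.7586
Recall = TP / (TP + FN) = 44 / 74 = 0.5946
F1 = 2 * P * R / (P + R)
= 2 * 0.7586 * 0.5946 / (0.7586 + 0.5946)
= 0.9021 / 1.3532
= 0.6667
As percentage: 66.7%

66.7


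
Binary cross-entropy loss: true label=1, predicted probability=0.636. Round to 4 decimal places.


For y=1: Loss = -log(p)
= -log(0.636)
= -(-0.4526)
= 0.4526

0.4526


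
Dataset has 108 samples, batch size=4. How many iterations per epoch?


Iterations per epoch = dataset_size / batch_size
= 108 / 4
= 27

27


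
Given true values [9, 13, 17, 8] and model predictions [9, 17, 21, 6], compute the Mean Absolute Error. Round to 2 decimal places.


Absolute errors: [0, 4, 4, 2]
Sum of absolute errors = 10
MAE = 10 / 4 = 2.50

2.50


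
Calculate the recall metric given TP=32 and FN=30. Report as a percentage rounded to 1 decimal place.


Recall = TP / (TP + FN) * 100
= 32 / (32 + 30)
= 32 / 62
= 0.5161
= 51.6%

51.6


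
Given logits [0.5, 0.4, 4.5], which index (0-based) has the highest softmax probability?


Softmax is a monotonic transformation, so it preserves the argmax.
We need to find the index of the maximum logit.
Index 0: 0.5
Index 1: 0.4
Index 2: 4.5
Maximum logit = 4.5 at index 2

2


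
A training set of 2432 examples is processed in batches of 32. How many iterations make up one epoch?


Iterations per epoch = dataset_size / batch_size
= 2432 / 32
= 76

76


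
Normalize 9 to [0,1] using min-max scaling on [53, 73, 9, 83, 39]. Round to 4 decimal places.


Min = 9, Max = 83
Range = 83 - 9 = 74
Scaled = (x - min) / (max - min)
= (9 - 9) / 74
= 0 / 74
= 0.0000

0.0000


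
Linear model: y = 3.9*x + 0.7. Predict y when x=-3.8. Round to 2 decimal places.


y = 3.9 * -3.8 + (0.7)
= -14.82 + (0.7)
= -14.12

-14.12


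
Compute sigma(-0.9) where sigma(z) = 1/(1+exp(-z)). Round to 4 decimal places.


sigmoid(z) = 1 / (1 + exp(-z))
exp(-(-0.9)) = exp(0.9) = 2.4596
1 + 2.4596 = 3.4596
1 / 3.4596 = 0.2891

0.2891


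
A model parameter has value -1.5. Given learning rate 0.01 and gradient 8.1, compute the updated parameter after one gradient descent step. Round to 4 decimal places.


w_new = w_old - lr * gradient
= -1.5 - 0.01 * 8.1
= -1.5 - (0.081)
= -1.5810

-1.5810


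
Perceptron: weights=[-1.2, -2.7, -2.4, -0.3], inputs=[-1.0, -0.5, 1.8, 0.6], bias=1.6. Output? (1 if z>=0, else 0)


z = w . x + b
= -1.2*-1.0 + -2.7*-0.5 + -2.4*1.8 + -0.3*0.6 + 1.6
= 1.2 + 1.35 + -4.32 + -0.18 + 1.6
= -1.95 + 1.6
= -0.35
Since z = -0.35 < 0, output = 0

0


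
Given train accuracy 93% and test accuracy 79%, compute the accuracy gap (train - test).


Gap = train_accuracy - test_accuracy
= 93 - 79
= 14%
This gap suggests the model is overfitting.

14


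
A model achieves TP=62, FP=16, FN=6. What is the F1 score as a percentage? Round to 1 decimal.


Precision = TP / (TP + FP) = 62 / 78 = 0.7949
Recall = TP / (TP + FN) = 62 / 68 = 0.9118
F1 = 2 * P * R / (P + R)
= 2 * 0.7949 * 0.9118 / (0.7949 + 0.9118)
= 1.4495 / 1.7066
= 0.8493
As percentage: 84.9%

84.9


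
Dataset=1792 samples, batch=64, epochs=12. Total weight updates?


Iterations per epoch = 1792 / 64 = 28
Total updates = iterations_per_epoch * epochs
= 28 * 12
= 336

336


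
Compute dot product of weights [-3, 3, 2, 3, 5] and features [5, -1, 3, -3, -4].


Element-wise products:
-3 * 5 = -15
3 * -1 = -3
2 * 3 = 6
3 * -3 = -9
5 * -4 = -20
Sum = -15 + -3 + 6 + -9 + -20
= -41

-41


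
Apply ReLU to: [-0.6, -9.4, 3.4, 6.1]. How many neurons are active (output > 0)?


ReLU(x) = max(0, x) for each element:
ReLU(-0.6) = 0
ReLU(-9.4) = 0
ReLU(3.4) = 3.4
ReLU(6.1) = 6.1
Active neurons (>0): 2

2


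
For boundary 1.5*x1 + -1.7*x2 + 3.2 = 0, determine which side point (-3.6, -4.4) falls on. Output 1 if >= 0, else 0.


Compute 1.5 * -3.6 + -1.7 * -4.4 + 3.2
= -5.4 + 7.48 + 3.2
= 5.28
Since 5.28 >= 0, the point is on the positive side.

1


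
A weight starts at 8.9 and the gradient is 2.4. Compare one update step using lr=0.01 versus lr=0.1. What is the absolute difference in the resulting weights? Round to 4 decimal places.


With lr=0.01: w_new = 8.9 - 0.01 * 2.4 = 8.876
With lr=0.1: w_new = 8.9 - 0.1 * 2.4 = 8.66
Absolute difference = |8.876 - 8.66|
= 0.2160

0.2160


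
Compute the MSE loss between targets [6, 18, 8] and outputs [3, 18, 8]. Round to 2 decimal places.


Differences: [3, 0, 0]
Squared errors: [9, 0, 0]
Sum of squared errors = 9
MSE = 9 / 3 = 3.00

3.00


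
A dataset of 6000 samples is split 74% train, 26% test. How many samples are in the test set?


Train samples = 6000 * 74% = 4440
Test samples = 6000 - 4440
= 1560

1560


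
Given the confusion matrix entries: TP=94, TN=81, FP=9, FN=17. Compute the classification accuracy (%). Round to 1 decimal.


Accuracy = (TP + TN) / (TP + TN + FP + FN) * 100
= (94 + 81) / (94 + 81 + 9 + 17)
= 175 / 201
= 0.8706
= 87.1%

87.1


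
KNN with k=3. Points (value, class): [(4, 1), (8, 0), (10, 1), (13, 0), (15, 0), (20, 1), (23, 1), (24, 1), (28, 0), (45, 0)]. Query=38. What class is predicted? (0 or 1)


Distances from query 38:
Point 45 (class 0): distance = 7
Point 28 (class 0): distance = 10
Point 24 (class 1): distance = 14
K=3 nearest neighbors: classes = [0, 0, 1]
Votes for class 1: 1 / 3
Majority vote => class 0

0


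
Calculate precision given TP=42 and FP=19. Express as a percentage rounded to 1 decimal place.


Precision = TP / (TP + FP) * 100
= 42 / (42 + 19)
= 42 / 61
= 0.6885
= 68.9%

68.9


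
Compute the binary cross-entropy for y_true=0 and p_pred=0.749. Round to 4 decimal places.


For y=0: Loss = -log(1-p)
= -log(1 - 0.749)
= -log(0.251)
= -(-1.3823)
= 1.3823

1.3823


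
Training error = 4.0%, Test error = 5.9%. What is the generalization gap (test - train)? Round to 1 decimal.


Generalization gap = test_error - train_error
= 5.9 - 4.0
= 1.9%
A small gap suggests good generalization.

1.9


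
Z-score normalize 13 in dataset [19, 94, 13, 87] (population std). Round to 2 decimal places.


Mean = (19 + 94 + 13 + 87) / 4 = 53.25
Variance = sum((x_i - mean)^2) / n = 1398.1875
Std = sqrt(1398.1875) = 37.3923
Z = (x - mean) / std
= (13 - 53.25) / 37.3923
= -40.25 / 37.3923
= -1.08

-1.08


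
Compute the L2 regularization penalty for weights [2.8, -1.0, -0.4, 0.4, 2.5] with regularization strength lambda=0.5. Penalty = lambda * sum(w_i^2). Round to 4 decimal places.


Squaring each weight:
2.8^2 = 7.84
(-1.0)^2 = 1.0
(-0.4)^2 = 0.16
0.4^2 = 0.16
2.5^2 = 6.25
Sum of squares = 15.41
Penalty = 0.5 * 15.41 = 7.7050

7.7050


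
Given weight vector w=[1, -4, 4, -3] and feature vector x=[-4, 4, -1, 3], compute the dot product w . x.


Element-wise products:
1 * -4 = -4
-4 * 4 = -16
4 * -1 = -4
-3 * 3 = -9
Sum = -4 + -16 + -4 + -9
= -33

-33


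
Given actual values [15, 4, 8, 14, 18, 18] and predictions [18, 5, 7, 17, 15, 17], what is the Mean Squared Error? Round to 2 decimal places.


Differences: [-3, -1, 1, -3, 3, 1]
Squared errors: [9, 1, 1, 9, 9, 1]
Sum of squared errors = 30
MSE = 30 / 6 = 5.00

5.00


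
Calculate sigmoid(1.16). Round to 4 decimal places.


sigmoid(z) = 1 / (1 + exp(-z))
exp(-(1.16)) = exp(-1.16) = 0.3135
1 + 0.3135 = 1.3135
1 / 1.3135 = 0.7613

0.7613


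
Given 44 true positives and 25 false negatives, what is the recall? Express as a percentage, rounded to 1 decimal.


Recall = TP / (TP + FN) * 100
= 44 / (44 + 25)
= 44 / 69
= 0.6377
= 63.8%

63.8


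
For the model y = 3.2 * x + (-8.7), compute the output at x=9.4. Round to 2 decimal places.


y = 3.2 * 9.4 + (-8.7)
= 30.08 + (-8.7)
= 21.38

21.38


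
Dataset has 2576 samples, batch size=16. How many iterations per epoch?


Iterations per epoch = dataset_size / batch_size
= 2576 / 16
= 161

161


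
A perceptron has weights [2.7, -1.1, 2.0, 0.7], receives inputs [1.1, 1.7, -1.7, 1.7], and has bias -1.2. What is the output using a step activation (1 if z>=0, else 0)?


z = w . x + b
= 2.7*1.1 + -1.1*1.7 + 2.0*-1.7 + 0.7*1.7 + -1.2
= 2.97 + -1.87 + -3.4 + 1.19 + -1.2
= -1.11 + -1.2
= -2.31
Since z = -2.31 < 0, output = 0

0


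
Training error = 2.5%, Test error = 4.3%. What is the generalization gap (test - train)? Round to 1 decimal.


Generalization gap = test_error - train_error
= 4.3 - 2.5
= 1.8%
A small gap suggests good generalization.

1.8


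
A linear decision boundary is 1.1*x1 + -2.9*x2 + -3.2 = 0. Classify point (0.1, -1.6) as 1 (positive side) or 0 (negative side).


Compute 1.1 * 0.1 + -2.9 * -1.6 + -3.2
= 0.11 + 4.64 + -3.2
= 1.55
Since 1.55 >= 0, the point is on the positive side.

1


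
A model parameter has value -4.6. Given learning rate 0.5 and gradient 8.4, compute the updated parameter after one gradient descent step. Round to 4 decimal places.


w_new = w_old - lr * gradient
= -4.6 - 0.5 * 8.4
= -4.6 - (4.2)
= -8.8000

-8.8000


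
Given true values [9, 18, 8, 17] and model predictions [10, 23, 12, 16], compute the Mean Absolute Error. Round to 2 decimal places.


Absolute errors: [1, 5, 4, 1]
Sum of absolute errors = 11
MAE = 11 / 4 = 2.75

2.75


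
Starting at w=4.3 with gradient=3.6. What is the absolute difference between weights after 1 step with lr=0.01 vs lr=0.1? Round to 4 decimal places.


With lr=0.01: w_new = 4.3 - 0.01 * 3.6 = 4.264
With lr=0.1: w_new = 4.3 - 0.1 * 3.6 = 3.94
Absolute difference = |4.264 - 3.94|
= 0.3240

0.3240


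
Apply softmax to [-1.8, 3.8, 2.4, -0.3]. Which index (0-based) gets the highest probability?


Softmax is a monotonic transformation, so it preserves the argmax.
We need to find the index of the maximum logit.
Index 0: -1.8
Index 1: 3.8
Index 2: 2.4
Index 3: -0.3
Maximum logit = 3.8 at index 1

1


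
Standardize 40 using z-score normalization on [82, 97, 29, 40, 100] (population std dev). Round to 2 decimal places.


Mean = (82 + 97 + 29 + 40 + 100) / 5 = 69.6
Variance = sum((x_i - mean)^2) / n = 870.64
Std = sqrt(870.64) = 29.5066
Z = (x - mean) / std
= (40 - 69.6) / 29.5066
= -29.6 / 29.5066
= -1.00

-1.00


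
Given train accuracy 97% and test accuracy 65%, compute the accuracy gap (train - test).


Gap = train_accuracy - test_accuracy
= 97 - 65
= 32%
This large gap strongly indicates overfitting.

32


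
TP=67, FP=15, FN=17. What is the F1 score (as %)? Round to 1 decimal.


Precision = TP / (TP + FP) = 67 / 82 = 0.8171
Recall = TP / (TP + FN) = 67 / 84 = 0.7976
F1 = 2 * P * R / (P + R)
= 2 * 0.8171 * 0.7976 / (0.8171 + 0.7976)
= 1.3034 / 1.6147
= 0.8072
As percentage: 80.7%

80.7


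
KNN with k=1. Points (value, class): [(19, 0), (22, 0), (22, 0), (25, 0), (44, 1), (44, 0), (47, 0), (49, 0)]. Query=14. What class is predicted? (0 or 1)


Distances from query 14:
Point 19 (class 0): distance = 5
K=1 nearest neighbors: classes = [0]
Votes for class 1: 0 / 1
Majority vote => class 0

0


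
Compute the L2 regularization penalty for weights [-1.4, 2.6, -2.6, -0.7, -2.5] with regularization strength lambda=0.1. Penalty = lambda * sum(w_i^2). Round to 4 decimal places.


Squaring each weight:
(-1.4)^2 = 1.96
2.6^2 = 6.76
(-2.6)^2 = 6.76
(-0.7)^2 = 0.49
(-2.5)^2 = 6.25
Sum of squares = 22.22
Penalty = 0.1 * 22.22 = 2.2220

2.2220


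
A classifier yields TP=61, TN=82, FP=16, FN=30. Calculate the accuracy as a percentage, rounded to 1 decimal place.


Accuracy = (TP + TN) / (TP + TN + FP + FN) * 100
= (61 + 82) / (61 + 82 + 16 + 30)
= 143 / 189
= 0.7566
= 75.7%

75.7


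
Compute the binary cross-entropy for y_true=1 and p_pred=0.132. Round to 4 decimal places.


For y=1: Loss = -log(p)
= -log(0.132)
= -(-2.025)
= 2.0250

2.0250


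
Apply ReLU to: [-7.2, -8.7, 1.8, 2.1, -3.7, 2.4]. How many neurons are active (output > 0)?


ReLU(x) = max(0, x) for each element:
ReLU(-7.2) = 0
ReLU(-8.7) = 0
ReLU(1.8) = 1.8
ReLU(2.1) = 2.1
ReLU(-3.7) = 0
ReLU(2.4) = 2.4
Active neurons (>0): 3

3


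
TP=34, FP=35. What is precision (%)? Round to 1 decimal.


Precision = TP / (TP + FP) * 100
= 34 / (34 + 35)
= 34 / 69
= 0.4928
= 49.3%

49.3


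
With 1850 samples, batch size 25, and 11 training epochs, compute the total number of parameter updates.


Iterations per epoch = 1850 / 25 = 74
Total updates = iterations_per_epoch * epochs
= 74 * 11
= 814

814


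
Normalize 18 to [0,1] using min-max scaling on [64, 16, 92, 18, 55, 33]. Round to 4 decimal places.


Min = 16, Max = 92
Range = 92 - 16 = 76
Scaled = (x - min) / (max - min)
= (18 - 16) / 76
= 2 / 76
= 0.0263

0.0263


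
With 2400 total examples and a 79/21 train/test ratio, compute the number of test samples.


Train samples = 2400 * 79% = 1896
Test samples = 2400 - 1896
= 504

504


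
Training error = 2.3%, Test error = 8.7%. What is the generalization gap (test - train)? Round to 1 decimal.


Generalization gap = test_error - train_error
= 8.7 - 2.3
= 6.4%
A moderate gap.

6.4


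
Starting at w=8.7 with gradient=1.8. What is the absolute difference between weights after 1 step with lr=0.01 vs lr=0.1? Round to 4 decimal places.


With lr=0.01: w_new = 8.7 - 0.01 * 1.8 = 8.682
With lr=0.1: w_new = 8.7 - 0.1 * 1.8 = 8.52
Absolute difference = |8.682 - 8.52|
= 0.1620

0.1620


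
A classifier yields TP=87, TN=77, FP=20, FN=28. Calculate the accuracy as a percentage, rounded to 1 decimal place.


Accuracy = (TP + TN) / (TP + TN + FP + FN) * 100
= (87 + 77) / (87 + 77 + 20 + 28)
= 164 / 212
= 0.7736
= 77.4%

77.4


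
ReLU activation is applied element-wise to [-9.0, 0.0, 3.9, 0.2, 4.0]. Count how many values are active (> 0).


ReLU(x) = max(0, x) for each element:
ReLU(-9.0) = 0
ReLU(0.0) = 0
ReLU(3.9) = 3.9
ReLU(0.2) = 0.2
ReLU(4.0) = 4.0
Active neurons (>0): 3

3


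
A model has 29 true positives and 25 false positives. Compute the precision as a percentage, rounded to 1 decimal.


Precision = TP / (TP + FP) * 100
= 29 / (29 + 25)
= 29 / 54
= 0.537
= 53.7%

53.7
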